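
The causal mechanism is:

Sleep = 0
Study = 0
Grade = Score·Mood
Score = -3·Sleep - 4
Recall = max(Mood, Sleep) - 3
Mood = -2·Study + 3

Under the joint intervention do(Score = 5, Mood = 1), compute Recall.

-2

Setting Score = 5, Mood = 1 by intervention discards those variables' equations.
Recall = max(Mood, Sleep) - 3  [with Mood=1, Sleep=0]  = -2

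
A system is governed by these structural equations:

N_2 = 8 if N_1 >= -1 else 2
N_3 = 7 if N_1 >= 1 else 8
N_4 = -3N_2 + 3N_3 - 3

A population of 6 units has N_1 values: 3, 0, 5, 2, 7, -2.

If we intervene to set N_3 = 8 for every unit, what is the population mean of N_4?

do(N_3=8) breaks N_3's dependence on N_1. With N_3=8 fixed, N_4 across the units is -3, -3, -3, -3, -3, 15, mean 0.

0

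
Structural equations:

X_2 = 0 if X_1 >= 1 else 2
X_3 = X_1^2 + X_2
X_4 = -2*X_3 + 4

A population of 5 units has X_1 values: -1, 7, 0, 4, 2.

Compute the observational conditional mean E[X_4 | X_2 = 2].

Conditioning on X_2=2 selects the 2 unit(s) with X_1 ∈ {-1, 0}. Their X_4 values: -2, 0. Mean = -1.

-1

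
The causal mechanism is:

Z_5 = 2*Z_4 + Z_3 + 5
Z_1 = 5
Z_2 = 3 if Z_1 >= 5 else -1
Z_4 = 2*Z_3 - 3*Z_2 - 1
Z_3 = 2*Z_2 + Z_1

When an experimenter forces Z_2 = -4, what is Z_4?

Under do(Z_2=-4), the mechanism Z_2 = 3 if Z_1 >= 5 else -1 is discarded; Z_2 is fixed at -4.
Z_3 = 2*Z_2 + Z_1  [with Z_2=-4, Z_1=5]  = -3
Z_4 = 2*Z_3 - 3*Z_2 - 1  [with Z_3=-3, Z_2=-4]  = 5

5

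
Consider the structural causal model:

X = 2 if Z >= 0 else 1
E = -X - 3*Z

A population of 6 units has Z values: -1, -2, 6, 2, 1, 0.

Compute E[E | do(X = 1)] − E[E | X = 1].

Every unit gets X=1 under the intervention. E values become 2, 5, -19, -7, -4, -1; E[E|do(X=1)] = -4.
E[E|X=1] averages over only the 2 units with X=1 (Z = -1, -2): E = 2, 5, mean 3.5.
Difference = -4 − 3.5 = -7.5.

-7.5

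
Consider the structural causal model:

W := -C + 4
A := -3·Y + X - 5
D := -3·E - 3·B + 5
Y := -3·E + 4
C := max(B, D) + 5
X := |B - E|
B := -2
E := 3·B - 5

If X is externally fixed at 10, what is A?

The intervention breaks the incoming arrows to X: X := |B - E| no longer applies, and X = 10.
E = 3·B - 5  [with B=-2]  = -11
Y = -3·E + 4  [with E=-11]  = 37
A = -3·Y + X - 5  [with Y=37, X=10]  = -106

-106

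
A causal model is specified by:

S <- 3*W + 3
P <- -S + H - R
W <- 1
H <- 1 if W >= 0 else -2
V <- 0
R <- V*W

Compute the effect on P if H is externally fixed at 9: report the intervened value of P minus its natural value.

8

The intervention breaks the incoming arrows to H: H <- 1 if W >= 0 else -2 no longer applies, and H = 9.
R = V*W  [with V=0, W=1]  = 0
S = 3*W + 3  [with W=1]  = 6
P = -S + H - R  [with S=6, H=9, R=0]  = 3
Without intervention: H = 1 if W >= 0 else -2  [with W=1]  = 1; R = V*W  [with V=0, W=1]  = 0; S = 3*W + 3  [with W=1]  = 6; P = -S + H - R  [with S=6, H=1, R=0]  = -5.
Change = 3 − (-5) = 8.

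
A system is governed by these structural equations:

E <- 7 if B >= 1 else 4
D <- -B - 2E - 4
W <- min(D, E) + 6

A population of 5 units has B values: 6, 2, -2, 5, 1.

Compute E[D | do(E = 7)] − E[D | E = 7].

do(E=7) breaks E's dependence on B. With E=7 fixed, D across the units is -24, -20, -16, -23, -19, mean -20.4.
E[D|E=7] averages over only the 4 units with E=7 (B = 6, 2, 5, 1): D = -24, -20, -23, -19, mean -21.5.
Difference = -20.4 − (-21.5) = 1.1.

1.1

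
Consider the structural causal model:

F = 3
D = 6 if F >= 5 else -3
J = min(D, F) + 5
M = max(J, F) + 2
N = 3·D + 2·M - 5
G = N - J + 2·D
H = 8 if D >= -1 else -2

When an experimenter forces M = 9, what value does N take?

Intervening sets M = 9 and removes its equation (M = max(J, F) + 2).
D = 6 if F >= 5 else -3  [with F=3]  = -3
N = 3·D + 2·M - 5  [with D=-3, M=9]  = 4

4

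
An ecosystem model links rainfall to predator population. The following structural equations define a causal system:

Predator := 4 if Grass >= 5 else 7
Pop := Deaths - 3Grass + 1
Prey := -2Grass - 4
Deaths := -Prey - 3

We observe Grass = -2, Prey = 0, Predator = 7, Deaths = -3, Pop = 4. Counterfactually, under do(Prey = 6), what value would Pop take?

do(Prey=6) replaces the equation Prey := -2Grass - 4 with the constant Prey = 6.
Deaths = -Prey - 3  [with Prey=6]  = -9
Pop = Deaths - 3Grass + 1  [with Deaths=-9, Grass=-2]  = -2

-2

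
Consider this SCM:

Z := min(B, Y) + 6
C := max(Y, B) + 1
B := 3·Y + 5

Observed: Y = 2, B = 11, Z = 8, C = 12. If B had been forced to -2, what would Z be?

4

The intervention breaks the incoming arrows to B: B := 3·Y + 5 no longer applies, and B = -2.
Z = min(B, Y) + 6  [with B=-2, Y=2]  = 4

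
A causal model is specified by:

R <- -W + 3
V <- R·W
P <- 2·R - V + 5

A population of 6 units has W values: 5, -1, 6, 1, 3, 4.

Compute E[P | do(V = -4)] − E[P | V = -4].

The intervention sets V=-4 in all 6 units regardless of W. Recomputing P per unit gives 5, 17, 3, 13, 9, 7; average 9.
Conditioning on V=-4 selects the 2 unit(s) with W ∈ {-1, 4}. Their P values: 17, 7. Mean = 12.
Difference = 9 − 12 = -3.

-3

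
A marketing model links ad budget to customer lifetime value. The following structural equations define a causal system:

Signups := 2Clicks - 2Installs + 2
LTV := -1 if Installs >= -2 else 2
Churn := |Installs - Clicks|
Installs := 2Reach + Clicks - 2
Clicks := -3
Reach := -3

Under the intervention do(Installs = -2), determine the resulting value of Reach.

Under do(Installs=-2), the mechanism Installs := 2Reach + Clicks - 2 is discarded; Installs is fixed at -2.
Reach is not downstream of the intervention, so its value is determined by the original equations.

-3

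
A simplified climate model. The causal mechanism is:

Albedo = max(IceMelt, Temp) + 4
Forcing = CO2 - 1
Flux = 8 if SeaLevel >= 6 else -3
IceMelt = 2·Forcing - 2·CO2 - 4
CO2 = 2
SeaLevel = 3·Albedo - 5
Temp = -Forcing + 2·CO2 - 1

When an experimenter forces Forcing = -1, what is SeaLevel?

Under do(Forcing=-1), the mechanism Forcing = CO2 - 1 is discarded; Forcing is fixed at -1.
Temp = -Forcing + 2·CO2 - 1  [with Forcing=-1, CO2=2]  = 4
IceMelt = 2·Forcing - 2·CO2 - 4  [with Forcing=-1, CO2=2]  = -10
Albedo = max(IceMelt, Temp) + 4  [with IceMelt=-10, Temp=4]  = 8
SeaLevel = 3·Albedo - 5  [with Albedo=8]  = 19

19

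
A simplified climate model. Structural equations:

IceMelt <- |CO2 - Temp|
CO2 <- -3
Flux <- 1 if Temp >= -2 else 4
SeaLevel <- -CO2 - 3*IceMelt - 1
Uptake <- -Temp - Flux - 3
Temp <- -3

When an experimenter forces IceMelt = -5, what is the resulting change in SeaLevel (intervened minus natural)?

15

The intervention breaks the incoming arrows to IceMelt: IceMelt <- |CO2 - Temp| no longer applies, and IceMelt = -5.
SeaLevel = -CO2 - 3*IceMelt - 1  [with CO2=-3, IceMelt=-5]  = 17
Without intervention: IceMelt = |CO2 - Temp|  [with CO2=-3, Temp=-3]  = 0; SeaLevel = -CO2 - 3*IceMelt - 1  [with CO2=-3, IceMelt=0]  = 2.
Change = 17 − 2 = 15.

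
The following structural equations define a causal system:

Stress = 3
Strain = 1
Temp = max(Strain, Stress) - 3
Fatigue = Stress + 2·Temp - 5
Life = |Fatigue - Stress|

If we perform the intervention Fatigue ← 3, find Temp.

0

Under do(Fatigue=3), the mechanism Fatigue = Stress + 2·Temp - 5 is discarded; Fatigue is fixed at 3.
Since Temp is not a descendant of the intervened variable, it is unaffected.
Temp = max(Strain, Stress) - 3  [with Strain=1, Stress=3]  = 0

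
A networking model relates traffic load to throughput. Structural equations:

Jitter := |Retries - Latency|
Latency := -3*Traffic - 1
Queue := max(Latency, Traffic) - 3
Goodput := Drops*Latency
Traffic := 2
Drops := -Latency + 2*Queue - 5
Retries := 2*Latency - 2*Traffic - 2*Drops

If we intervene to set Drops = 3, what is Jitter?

Under do(Drops=3), the mechanism Drops := -Latency + 2*Queue - 5 is discarded; Drops is fixed at 3.
Latency = -3*Traffic - 1  [with Traffic=2]  = -7
Retries = 2*Latency - 2*Traffic - 2*Drops  [with Latency=-7, Traffic=2, Drops=3]  = -24
Jitter = |Retries - Latency|  [with Retries=-24, Latency=-7]  = 17

17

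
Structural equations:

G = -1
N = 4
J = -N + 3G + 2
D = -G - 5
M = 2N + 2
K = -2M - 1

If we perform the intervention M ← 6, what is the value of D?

-4

The intervention breaks the incoming arrows to M: M = 2N + 2 no longer applies, and M = 6.
Since D is not a descendant of the intervened variable, it is unaffected.
D = -G - 5  [with G=-1]  = -4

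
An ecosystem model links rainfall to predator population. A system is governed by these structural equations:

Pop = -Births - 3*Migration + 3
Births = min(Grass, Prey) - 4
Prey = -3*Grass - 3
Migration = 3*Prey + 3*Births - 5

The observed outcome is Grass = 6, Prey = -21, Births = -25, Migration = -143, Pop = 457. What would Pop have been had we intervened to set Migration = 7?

Intervening sets Migration = 7 and removes its equation (Migration = 3*Prey + 3*Births - 5).
Prey = -3*Grass - 3  [with Grass=6]  = -21
Births = min(Grass, Prey) - 4  [with Grass=6, Prey=-21]  = -25
Pop = -Births - 3*Migration + 3  [with Births=-25, Migration=7]  = 7

7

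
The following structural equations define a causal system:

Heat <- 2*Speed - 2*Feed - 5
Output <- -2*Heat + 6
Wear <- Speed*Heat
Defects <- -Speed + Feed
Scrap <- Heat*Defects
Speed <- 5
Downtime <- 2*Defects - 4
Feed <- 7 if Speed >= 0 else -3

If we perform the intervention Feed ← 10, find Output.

Under do(Feed=10), the mechanism Feed <- 7 if Speed >= 0 else -3 is discarded; Feed is fixed at 10.
Heat = 2*Speed - 2*Feed - 5  [with Speed=5, Feed=10]  = -15
Output = -2*Heat + 6  [with Heat=-15]  = 36

36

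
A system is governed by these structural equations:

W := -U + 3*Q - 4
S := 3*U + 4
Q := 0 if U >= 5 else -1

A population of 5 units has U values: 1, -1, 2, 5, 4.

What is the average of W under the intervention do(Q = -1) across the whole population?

-9.2

Under do(Q=-1), Q's equation is replaced by Q=-1 for every unit. Per-unit W: -8, -6, -9, -12, -11. Mean = -9.2.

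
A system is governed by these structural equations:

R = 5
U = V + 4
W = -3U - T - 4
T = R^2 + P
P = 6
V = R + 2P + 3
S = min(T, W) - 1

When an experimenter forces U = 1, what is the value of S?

-39

The intervention breaks the incoming arrows to U: U = V + 4 no longer applies, and U = 1.
T = R^2 + P  [with R=5, P=6]  = 31
W = -3U - T - 4  [with U=1, T=31]  = -38
S = min(T, W) - 1  [with T=31, W=-38]  = -39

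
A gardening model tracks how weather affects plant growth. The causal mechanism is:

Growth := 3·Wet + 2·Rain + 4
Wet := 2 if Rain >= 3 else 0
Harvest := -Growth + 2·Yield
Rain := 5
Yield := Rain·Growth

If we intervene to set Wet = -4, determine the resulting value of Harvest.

do(Wet=-4) replaces the equation Wet := 2 if Rain >= 3 else 0 with the constant Wet = -4.
Growth = 3·Wet + 2·Rain + 4  [with Wet=-4, Rain=5]  = 2
Yield = Rain·Growth  [with Rain=5, Growth=2]  = 10
Harvest = -Growth + 2·Yield  [with Growth=2, Yield=10]  = 18

18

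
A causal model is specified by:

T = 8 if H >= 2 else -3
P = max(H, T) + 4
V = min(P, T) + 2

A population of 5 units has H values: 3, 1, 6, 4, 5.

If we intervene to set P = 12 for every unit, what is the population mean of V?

7.8

Under do(P=12), P's equation is replaced by P=12 for every unit. Per-unit V: 10, -1, 10, 10, 10. Mean = 7.8.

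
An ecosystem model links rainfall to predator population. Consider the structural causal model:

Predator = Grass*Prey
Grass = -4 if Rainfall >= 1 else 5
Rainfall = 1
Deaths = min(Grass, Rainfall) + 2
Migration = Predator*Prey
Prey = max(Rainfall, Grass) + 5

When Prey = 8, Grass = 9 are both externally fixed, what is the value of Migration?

Setting Prey = 8, Grass = 9 by intervention discards those variables' equations.
Predator = Grass*Prey  [with Grass=9, Prey=8]  = 72
Migration = Predator*Prey  [with Predator=72, Prey=8]  = 576

576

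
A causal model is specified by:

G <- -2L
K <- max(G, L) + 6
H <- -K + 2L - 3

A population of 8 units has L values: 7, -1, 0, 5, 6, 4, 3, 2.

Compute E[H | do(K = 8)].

-4.5

The intervention sets K=8 in all 8 units regardless of L. Recomputing H per unit gives 3, -13, -11, -1, 1, -3, -5, -7; average -4.5.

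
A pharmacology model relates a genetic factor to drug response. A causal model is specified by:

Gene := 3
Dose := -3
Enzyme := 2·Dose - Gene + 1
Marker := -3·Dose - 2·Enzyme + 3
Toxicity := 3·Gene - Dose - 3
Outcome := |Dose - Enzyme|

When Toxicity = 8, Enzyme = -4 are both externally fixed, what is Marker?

20

Under do(Toxicity = 8, Enzyme = -4), each intervened variable's structural equation is replaced by its fixed value.
Marker = -3·Dose - 2·Enzyme + 3  [with Dose=-3, Enzyme=-4]  = 20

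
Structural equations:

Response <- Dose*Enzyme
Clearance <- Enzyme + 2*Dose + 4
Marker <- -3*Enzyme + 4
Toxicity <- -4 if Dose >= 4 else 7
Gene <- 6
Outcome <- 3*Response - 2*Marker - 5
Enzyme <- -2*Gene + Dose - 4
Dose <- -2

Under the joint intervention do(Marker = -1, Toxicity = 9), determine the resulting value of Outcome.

105

Under do(Marker = -1, Toxicity = 9), each intervened variable's structural equation is replaced by its fixed value.
Enzyme = -2*Gene + Dose - 4  [with Gene=6, Dose=-2]  = -18
Response = Dose*Enzyme  [with Dose=-2, Enzyme=-18]  = 36
Outcome = 3*Response - 2*Marker - 5  [with Response=36, Marker=-1]  = 105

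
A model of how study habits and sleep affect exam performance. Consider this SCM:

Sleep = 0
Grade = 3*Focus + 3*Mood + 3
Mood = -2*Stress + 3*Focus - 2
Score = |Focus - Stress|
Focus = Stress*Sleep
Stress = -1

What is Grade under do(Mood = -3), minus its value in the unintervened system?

The intervention breaks the incoming arrows to Mood: Mood = -2*Stress + 3*Focus - 2 no longer applies, and Mood = -3.
Focus = Stress*Sleep  [with Stress=-1, Sleep=0]  = 0
Grade = 3*Focus + 3*Mood + 3  [with Focus=0, Mood=-3]  = -6
Without intervention: Focus = Stress*Sleep  [with Stress=-1, Sleep=0]  = 0; Mood = -2*Stress + 3*Focus - 2  [with Stress=-1, Focus=0]  = 0; Grade = 3*Focus + 3*Mood + 3  [with Focus=0, Mood=0]  = 3.
Change = -6 − 3 = -9.

-9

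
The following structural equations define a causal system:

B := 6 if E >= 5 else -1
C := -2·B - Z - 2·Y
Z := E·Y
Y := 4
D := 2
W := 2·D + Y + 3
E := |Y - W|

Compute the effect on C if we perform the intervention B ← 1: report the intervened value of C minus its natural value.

Intervening sets B = 1 and removes its equation (B := 6 if E >= 5 else -1).
W = 2·D + Y + 3  [with D=2, Y=4]  = 11
E = |Y - W|  [with Y=4, W=11]  = 7
Z = E·Y  [with E=7, Y=4]  = 28
C = -2·B - Z - 2·Y  [with B=1, Z=28, Y=4]  = -38
Without intervention: W = 2·D + Y + 3  [with D=2, Y=4]  = 11; E = |Y - W|  [with Y=4, W=11]  = 7; Z = E·Y  [with E=7, Y=4]  = 28; B = 6 if E >= 5 else -1  [with E=7]  = 6; C = -2·B - Z - 2·Y  [with B=6, Z=28, Y=4]  = -48.
Change = -38 − (-48) = 10.

10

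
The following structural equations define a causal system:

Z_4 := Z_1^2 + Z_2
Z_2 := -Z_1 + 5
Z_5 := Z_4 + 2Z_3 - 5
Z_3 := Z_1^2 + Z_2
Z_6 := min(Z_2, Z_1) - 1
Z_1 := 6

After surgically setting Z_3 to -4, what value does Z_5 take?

do(Z_3=-4) replaces the equation Z_3 := Z_1^2 + Z_2 with the constant Z_3 = -4.
Z_2 = -Z_1 + 5  [with Z_1=6]  = -1
Z_4 = Z_1^2 + Z_2  [with Z_1=6, Z_2=-1]  = 35
Z_5 = Z_4 + 2Z_3 - 5  [with Z_4=35, Z_3=-4]  = 22

22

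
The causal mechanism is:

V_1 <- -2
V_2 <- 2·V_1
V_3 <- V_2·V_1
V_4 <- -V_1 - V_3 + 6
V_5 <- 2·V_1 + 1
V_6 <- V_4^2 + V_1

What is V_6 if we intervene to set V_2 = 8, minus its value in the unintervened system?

Under do(V_2=8), the mechanism V_2 <- 2·V_1 is discarded; V_2 is fixed at 8.
V_3 = V_2·V_1  [with V_2=8, V_1=-2]  = -16
V_4 = -V_1 - V_3 + 6  [with V_1=-2, V_3=-16]  = 24
V_6 = V_4^2 + V_1  [with V_4=24, V_1=-2]  = 574
Without intervention: V_2 = 2·V_1  [with V_1=-2]  = -4; V_3 = V_2·V_1  [with V_2=-4, V_1=-2]  = 8; V_4 = -V_1 - V_3 + 6  [with V_1=-2, V_3=8]  = 0; V_6 = V_4^2 + V_1  [with V_4=0, V_1=-2]  = -2.
Change = 574 − (-2) = 576.

576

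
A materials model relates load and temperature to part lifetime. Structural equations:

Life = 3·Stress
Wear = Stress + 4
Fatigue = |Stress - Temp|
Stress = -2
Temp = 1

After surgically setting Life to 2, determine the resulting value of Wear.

do(Life=2) replaces the equation Life = 3·Stress with the constant Life = 2.
Wear is not downstream of the intervention, so its value is determined by the original equations.
Wear = Stress + 4  [with Stress=-2]  = 2

2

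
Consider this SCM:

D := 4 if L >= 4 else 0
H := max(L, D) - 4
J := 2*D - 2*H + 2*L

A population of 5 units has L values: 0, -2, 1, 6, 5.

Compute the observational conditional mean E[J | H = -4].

6

Conditioning on H=-4 selects the 2 unit(s) with L ∈ {0, -2}. Their J values: 8, 4. Mean = 6.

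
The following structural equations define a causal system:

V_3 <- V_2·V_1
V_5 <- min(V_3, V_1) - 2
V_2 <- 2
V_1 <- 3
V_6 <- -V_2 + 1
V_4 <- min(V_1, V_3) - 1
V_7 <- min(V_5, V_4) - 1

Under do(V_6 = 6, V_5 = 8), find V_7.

1

Setting V_6 = 6, V_5 = 8 by intervention discards those variables' equations.
V_3 = V_2·V_1  [with V_2=2, V_1=3]  = 6
V_4 = min(V_1, V_3) - 1  [with V_1=3, V_3=6]  = 2
V_7 = min(V_5, V_4) - 1  [with V_5=8, V_4=2]  = 1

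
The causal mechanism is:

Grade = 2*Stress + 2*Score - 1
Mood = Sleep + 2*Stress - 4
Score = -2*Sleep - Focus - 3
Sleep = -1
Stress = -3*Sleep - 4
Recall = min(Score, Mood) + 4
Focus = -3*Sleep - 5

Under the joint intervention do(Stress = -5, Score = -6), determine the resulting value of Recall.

The joint intervention fixes Stress = -5, Score = -6, removing each variable's own equation.
Mood = Sleep + 2*Stress - 4  [with Sleep=-1, Stress=-5]  = -15
Recall = min(Score, Mood) + 4  [with Score=-6, Mood=-15]  = -11

-11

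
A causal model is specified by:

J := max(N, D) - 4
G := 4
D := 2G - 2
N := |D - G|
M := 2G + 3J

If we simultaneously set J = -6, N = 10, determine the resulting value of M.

The joint intervention fixes J = -6, N = 10, removing each variable's own equation.
M = 2G + 3J  [with G=4, J=-6]  = -10

-10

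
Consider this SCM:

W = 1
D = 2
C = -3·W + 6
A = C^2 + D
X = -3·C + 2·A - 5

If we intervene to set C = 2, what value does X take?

1

do(C=2) replaces the equation C = -3·W + 6 with the constant C = 2.
A = C^2 + D  [with C=2, D=2]  = 6
X = -3·C + 2·A - 5  [with C=2, A=6]  = 1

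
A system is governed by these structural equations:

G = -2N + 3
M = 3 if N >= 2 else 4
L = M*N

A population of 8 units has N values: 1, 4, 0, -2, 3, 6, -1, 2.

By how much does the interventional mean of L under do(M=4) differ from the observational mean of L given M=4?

8.5

The intervention sets M=4 in all 8 units regardless of N. Recomputing L per unit gives 4, 16, 0, -8, 12, 24, -4, 8; average 6.5.
Observing M=4 restricts to units where M's equation naturally yields 4: N ∈ {1, 0, -2, -1}. In that subpopulation L = 4, 0, -8, -4, mean -2.
Difference = 6.5 − (-2) = 8.5.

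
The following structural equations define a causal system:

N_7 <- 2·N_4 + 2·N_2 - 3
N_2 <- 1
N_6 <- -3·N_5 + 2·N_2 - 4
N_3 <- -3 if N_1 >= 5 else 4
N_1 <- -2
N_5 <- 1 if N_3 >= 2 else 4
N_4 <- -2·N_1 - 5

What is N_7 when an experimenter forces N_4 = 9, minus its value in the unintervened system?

The intervention breaks the incoming arrows to N_4: N_4 <- -2·N_1 - 5 no longer applies, and N_4 = 9.
N_7 = 2·N_4 + 2·N_2 - 3  [with N_4=9, N_2=1]  = 17
Without intervention: N_4 = -2·N_1 - 5  [with N_1=-2]  = -1; N_7 = 2·N_4 + 2·N_2 - 3  [with N_4=-1, N_2=1]  = -3.
Change = 17 − (-3) = 20.

20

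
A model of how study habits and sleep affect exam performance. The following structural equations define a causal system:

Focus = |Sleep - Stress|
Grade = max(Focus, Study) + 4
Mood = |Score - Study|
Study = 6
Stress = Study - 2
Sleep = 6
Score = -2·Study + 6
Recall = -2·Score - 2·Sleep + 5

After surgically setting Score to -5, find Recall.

3

Under do(Score=-5), the mechanism Score = -2·Study + 6 is discarded; Score is fixed at -5.
Recall = -2·Score - 2·Sleep + 5  [with Score=-5, Sleep=6]  = 3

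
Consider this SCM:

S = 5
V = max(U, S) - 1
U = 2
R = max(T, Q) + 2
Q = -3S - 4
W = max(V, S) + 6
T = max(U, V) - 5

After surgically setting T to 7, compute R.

9

Under do(T=7), the mechanism T = max(U, V) - 5 is discarded; T is fixed at 7.
Q = -3S - 4  [with S=5]  = -19
R = max(T, Q) + 2  [with T=7, Q=-19]  = 9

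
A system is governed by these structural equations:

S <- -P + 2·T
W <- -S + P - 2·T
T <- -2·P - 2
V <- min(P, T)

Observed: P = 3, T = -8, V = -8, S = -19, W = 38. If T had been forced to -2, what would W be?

14

do(T=-2) replaces the equation T <- -2·P - 2 with the constant T = -2.
S = -P + 2·T  [with P=3, T=-2]  = -7
W = -S + P - 2·T  [with S=-7, P=3, T=-2]  = 14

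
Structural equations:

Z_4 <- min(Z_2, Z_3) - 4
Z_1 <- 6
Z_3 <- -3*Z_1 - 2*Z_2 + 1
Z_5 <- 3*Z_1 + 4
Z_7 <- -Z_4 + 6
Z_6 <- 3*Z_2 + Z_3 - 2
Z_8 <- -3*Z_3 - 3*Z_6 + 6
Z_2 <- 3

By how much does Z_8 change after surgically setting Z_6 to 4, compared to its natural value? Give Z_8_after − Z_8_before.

-60

Intervening sets Z_6 = 4 and removes its equation (Z_6 <- 3*Z_2 + Z_3 - 2).
Z_3 = -3*Z_1 - 2*Z_2 + 1  [with Z_1=6, Z_2=3]  = -23
Z_8 = -3*Z_3 - 3*Z_6 + 6  [with Z_3=-23, Z_6=4]  = 63
Without intervention: Z_3 = -3*Z_1 - 2*Z_2 + 1  [with Z_1=6, Z_2=3]  = -23; Z_6 = 3*Z_2 + Z_3 - 2  [with Z_2=3, Z_3=-23]  = -16; Z_8 = -3*Z_3 - 3*Z_6 + 6  [with Z_3=-23, Z_6=-16]  = 123.
Change = 63 − 123 = -60.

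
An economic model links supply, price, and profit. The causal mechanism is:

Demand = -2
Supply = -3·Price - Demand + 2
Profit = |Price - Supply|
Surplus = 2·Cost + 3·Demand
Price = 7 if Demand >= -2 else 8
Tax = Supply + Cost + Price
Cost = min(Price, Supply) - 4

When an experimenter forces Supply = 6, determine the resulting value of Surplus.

-2

The intervention breaks the incoming arrows to Supply: Supply = -3·Price - Demand + 2 no longer applies, and Supply = 6.
Price = 7 if Demand >= -2 else 8  [with Demand=-2]  = 7
Cost = min(Price, Supply) - 4  [with Price=7, Supply=6]  = 2
Surplus = 2·Cost + 3·Demand  [with Cost=2, Demand=-2]  = -2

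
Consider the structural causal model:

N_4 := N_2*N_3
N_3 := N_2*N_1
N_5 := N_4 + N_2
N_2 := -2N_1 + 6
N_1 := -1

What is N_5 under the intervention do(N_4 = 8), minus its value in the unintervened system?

Intervening sets N_4 = 8 and removes its equation (N_4 := N_2*N_3).
N_2 = -2N_1 + 6  [with N_1=-1]  = 8
N_5 = N_4 + N_2  [with N_4=8, N_2=8]  = 16
Without intervention: N_2 = -2N_1 + 6  [with N_1=-1]  = 8; N_3 = N_2*N_1  [with N_2=8, N_1=-1]  = -8; N_4 = N_2*N_3  [with N_2=8, N_3=-8]  = -64; N_5 = N_4 + N_2  [with N_4=-64, N_2=8]  = -56.
Change = 16 − (-56) = 72.

72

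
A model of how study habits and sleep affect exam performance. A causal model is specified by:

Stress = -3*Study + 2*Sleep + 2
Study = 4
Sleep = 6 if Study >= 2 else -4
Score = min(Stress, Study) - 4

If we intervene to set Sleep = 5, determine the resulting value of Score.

-4

Under do(Sleep=5), the mechanism Sleep = 6 if Study >= 2 else -4 is discarded; Sleep is fixed at 5.
Stress = -3*Study + 2*Sleep + 2  [with Study=4, Sleep=5]  = 0
Score = min(Stress, Study) - 4  [with Stress=0, Study=4]  = -4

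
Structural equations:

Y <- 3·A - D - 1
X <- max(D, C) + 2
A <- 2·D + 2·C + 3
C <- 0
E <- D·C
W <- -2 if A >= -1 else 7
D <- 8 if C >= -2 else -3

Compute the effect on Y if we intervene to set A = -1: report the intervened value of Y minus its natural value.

-60

Intervening sets A = -1 and removes its equation (A <- 2·D + 2·C + 3).
D = 8 if C >= -2 else -3  [with C=0]  = 8
Y = 3·A - D - 1  [with A=-1, D=8]  = -12
Without intervention: D = 8 if C >= -2 else -3  [with C=0]  = 8; A = 2·D + 2·C + 3  [with D=8, C=0]  = 19; Y = 3·A - D - 1  [with A=19, D=8]  = 48.
Change = -12 − 48 = -60.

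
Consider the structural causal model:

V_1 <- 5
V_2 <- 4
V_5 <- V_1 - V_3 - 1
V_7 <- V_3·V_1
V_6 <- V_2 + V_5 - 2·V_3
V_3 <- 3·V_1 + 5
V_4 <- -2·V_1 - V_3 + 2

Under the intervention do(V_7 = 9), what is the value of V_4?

Under do(V_7=9), the mechanism V_7 <- V_3·V_1 is discarded; V_7 is fixed at 9.
Since V_4 is not a descendant of the intervened variable, it is unaffected.
V_3 = 3·V_1 + 5  [with V_1=5]  = 20
V_4 = -2·V_1 - V_3 + 2  [with V_1=5, V_3=20]  = -28

-28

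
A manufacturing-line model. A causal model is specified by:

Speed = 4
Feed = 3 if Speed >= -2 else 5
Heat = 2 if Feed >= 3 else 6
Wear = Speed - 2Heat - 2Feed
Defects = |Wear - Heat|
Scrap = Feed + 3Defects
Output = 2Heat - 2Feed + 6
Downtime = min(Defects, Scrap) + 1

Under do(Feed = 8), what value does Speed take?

Under do(Feed=8), the mechanism Feed = 3 if Speed >= -2 else 5 is discarded; Feed is fixed at 8.
Speed is not downstream of the intervention, so its value is determined by the original equations.

4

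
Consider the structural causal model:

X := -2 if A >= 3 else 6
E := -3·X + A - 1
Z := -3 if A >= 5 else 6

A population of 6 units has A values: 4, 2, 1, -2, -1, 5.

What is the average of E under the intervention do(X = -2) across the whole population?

6.5

do(X=-2) breaks X's dependence on A. With X=-2 fixed, E across the units is 9, 7, 6, 3, 4, 10, mean 6.5.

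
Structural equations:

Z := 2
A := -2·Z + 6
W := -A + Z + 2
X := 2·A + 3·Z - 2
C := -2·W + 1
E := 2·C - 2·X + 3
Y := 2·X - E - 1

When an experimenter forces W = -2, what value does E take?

The intervention breaks the incoming arrows to W: W := -A + Z + 2 no longer applies, and W = -2.
A = -2·Z + 6  [with Z=2]  = 2
X = 2·A + 3·Z - 2  [with A=2, Z=2]  = 8
C = -2·W + 1  [with W=-2]  = 5
E = 2·C - 2·X + 3  [with C=5, X=8]  = -3

-3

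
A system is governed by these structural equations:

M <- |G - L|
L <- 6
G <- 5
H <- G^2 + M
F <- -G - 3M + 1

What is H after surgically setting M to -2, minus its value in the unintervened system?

-3

do(M=-2) replaces the equation M <- |G - L| with the constant M = -2.
H = G^2 + M  [with G=5, M=-2]  = 23
Without intervention: M = |G - L|  [with G=5, L=6]  = 1; H = G^2 + M  [with G=5, M=1]  = 26.
Change = 23 − 26 = -3.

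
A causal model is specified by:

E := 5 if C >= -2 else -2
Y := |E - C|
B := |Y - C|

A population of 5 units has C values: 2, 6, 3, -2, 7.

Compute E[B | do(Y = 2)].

do(Y=2) breaks Y's dependence on C. With Y=2 fixed, B across the units is 0, 4, 1, 4, 5, mean 2.8.

2.8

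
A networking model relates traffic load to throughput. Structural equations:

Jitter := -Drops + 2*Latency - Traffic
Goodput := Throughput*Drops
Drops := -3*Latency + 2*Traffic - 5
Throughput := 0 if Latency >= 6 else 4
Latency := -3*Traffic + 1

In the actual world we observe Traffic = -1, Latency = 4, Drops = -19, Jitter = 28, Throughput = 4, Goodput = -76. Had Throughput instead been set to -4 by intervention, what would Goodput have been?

The intervention breaks the incoming arrows to Throughput: Throughput := 0 if Latency >= 6 else 4 no longer applies, and Throughput = -4.
Latency = -3*Traffic + 1  [with Traffic=-1]  = 4
Drops = -3*Latency + 2*Traffic - 5  [with Latency=4, Traffic=-1]  = -19
Goodput = Throughput*Drops  [with Throughput=-4, Drops=-19]  = 76

76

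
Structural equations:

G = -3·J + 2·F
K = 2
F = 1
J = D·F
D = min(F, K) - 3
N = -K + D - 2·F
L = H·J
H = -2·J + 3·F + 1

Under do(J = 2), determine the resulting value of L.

0

do(J=2) replaces the equation J = D·F with the constant J = 2.
H = -2·J + 3·F + 1  [with J=2, F=1]  = 0
L = H·J  [with H=0, J=2]  = 0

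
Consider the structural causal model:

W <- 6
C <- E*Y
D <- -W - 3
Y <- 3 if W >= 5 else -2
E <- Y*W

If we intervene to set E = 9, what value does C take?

The intervention breaks the incoming arrows to E: E <- Y*W no longer applies, and E = 9.
Y = 3 if W >= 5 else -2  [with W=6]  = 3
C = E*Y  [with E=9, Y=3]  = 27

27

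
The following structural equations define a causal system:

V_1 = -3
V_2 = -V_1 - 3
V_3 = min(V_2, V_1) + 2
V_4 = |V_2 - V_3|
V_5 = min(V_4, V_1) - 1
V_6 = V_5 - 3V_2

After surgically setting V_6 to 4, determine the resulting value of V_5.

do(V_6=4) replaces the equation V_6 = V_5 - 3V_2 with the constant V_6 = 4.
Since V_5 is not a descendant of the intervened variable, it is unaffected.
V_2 = -V_1 - 3  [with V_1=-3]  = 0
V_3 = min(V_2, V_1) + 2  [with V_2=0, V_1=-3]  = -1
V_4 = |V_2 - V_3|  [with V_2=0, V_3=-1]  = 1
V_5 = min(V_4, V_1) - 1  [with V_4=1, V_1=-3]  = -4

-4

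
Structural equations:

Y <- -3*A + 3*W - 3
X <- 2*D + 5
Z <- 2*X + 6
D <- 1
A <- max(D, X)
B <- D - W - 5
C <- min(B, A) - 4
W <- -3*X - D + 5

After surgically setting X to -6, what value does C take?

-30

Under do(X=-6), the mechanism X <- 2*D + 5 is discarded; X is fixed at -6.
A = max(D, X)  [with D=1, X=-6]  = 1
W = -3*X - D + 5  [with X=-6, D=1]  = 22
B = D - W - 5  [with D=1, W=22]  = -26
C = min(B, A) - 4  [with B=-26, A=1]  = -30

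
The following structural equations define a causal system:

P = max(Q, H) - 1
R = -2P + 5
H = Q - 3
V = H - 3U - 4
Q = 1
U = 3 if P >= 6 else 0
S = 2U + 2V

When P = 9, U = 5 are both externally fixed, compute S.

Setting P = 9, U = 5 by intervention discards those variables' equations.
H = Q - 3  [with Q=1]  = -2
V = H - 3U - 4  [with H=-2, U=5]  = -21
S = 2U + 2V  [with U=5, V=-21]  = -32

-32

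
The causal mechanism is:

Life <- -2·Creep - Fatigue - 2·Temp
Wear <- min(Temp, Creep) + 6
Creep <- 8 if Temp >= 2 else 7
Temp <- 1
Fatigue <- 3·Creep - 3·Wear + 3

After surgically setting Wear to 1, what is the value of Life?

do(Wear=1) replaces the equation Wear <- min(Temp, Creep) + 6 with the constant Wear = 1.
Creep = 8 if Temp >= 2 else 7  [with Temp=1]  = 7
Fatigue = 3·Creep - 3·Wear + 3  [with Creep=7, Wear=1]  = 21
Life = -2·Creep - Fatigue - 2·Temp  [with Creep=7, Fatigue=21, Temp=1]  = -37

-37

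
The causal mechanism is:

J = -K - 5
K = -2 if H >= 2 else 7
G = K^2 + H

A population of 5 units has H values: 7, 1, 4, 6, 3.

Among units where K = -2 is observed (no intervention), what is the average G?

E[G|K=-2] averages over only the 4 units with K=-2 (H = 7, 4, 6, 3): G = 11, 8, 10, 7, mean 9.

9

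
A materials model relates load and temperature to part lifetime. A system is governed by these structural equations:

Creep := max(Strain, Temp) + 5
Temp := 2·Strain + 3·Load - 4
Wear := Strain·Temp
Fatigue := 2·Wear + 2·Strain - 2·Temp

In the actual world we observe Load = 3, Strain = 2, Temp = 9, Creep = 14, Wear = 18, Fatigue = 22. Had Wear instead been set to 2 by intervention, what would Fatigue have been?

-10

The intervention breaks the incoming arrows to Wear: Wear := Strain·Temp no longer applies, and Wear = 2.
Temp = 2·Strain + 3·Load - 4  [with Strain=2, Load=3]  = 9
Fatigue = 2·Wear + 2·Strain - 2·Temp  [with Wear=2, Strain=2, Temp=9]  = -10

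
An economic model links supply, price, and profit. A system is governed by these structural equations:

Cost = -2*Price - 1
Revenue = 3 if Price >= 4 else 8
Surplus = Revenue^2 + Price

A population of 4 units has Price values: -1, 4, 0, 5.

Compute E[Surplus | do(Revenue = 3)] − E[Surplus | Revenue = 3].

Under do(Revenue=3), Revenue's equation is replaced by Revenue=3 for every unit. Per-unit Surplus: 8, 13, 9, 14. Mean = 11.
Observing Revenue=3 restricts to units where Revenue's equation naturally yields 3: Price ∈ {4, 5}. In that subpopulation Surplus = 13, 14, mean 13.5.
Difference = 11 − 13.5 = -2.5.

-2.5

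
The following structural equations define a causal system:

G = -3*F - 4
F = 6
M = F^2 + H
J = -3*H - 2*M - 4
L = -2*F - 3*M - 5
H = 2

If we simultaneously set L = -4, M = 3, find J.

Setting L = -4, M = 3 by intervention discards those variables' equations.
J = -3*H - 2*M - 4  [with H=2, M=3]  = -16

-16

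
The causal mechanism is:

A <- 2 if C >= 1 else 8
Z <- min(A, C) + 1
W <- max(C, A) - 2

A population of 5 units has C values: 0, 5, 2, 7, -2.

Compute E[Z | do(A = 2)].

The intervention sets A=2 in all 5 units regardless of C. Recomputing Z per unit gives 1, 3, 3, 3, -1; average 1.8.

1.8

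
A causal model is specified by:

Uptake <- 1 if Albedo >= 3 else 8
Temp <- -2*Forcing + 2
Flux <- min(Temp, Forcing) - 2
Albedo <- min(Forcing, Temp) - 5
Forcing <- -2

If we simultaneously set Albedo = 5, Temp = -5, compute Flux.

The joint intervention fixes Albedo = 5, Temp = -5, removing each variable's own equation.
Flux = min(Temp, Forcing) - 2  [with Temp=-5, Forcing=-2]  = -7

-7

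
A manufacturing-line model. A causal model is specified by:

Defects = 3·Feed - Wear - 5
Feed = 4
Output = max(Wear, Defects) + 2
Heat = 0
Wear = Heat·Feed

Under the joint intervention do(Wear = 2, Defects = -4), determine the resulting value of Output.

4

Setting Wear = 2, Defects = -4 by intervention discards those variables' equations.
Output = max(Wear, Defects) + 2  [with Wear=2, Defects=-4]  = 4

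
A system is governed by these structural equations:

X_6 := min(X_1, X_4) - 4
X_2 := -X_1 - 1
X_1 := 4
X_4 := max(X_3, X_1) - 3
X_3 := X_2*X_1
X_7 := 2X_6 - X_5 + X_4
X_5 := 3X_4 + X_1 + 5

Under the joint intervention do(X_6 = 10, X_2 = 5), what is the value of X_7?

-23

Setting X_6 = 10, X_2 = 5 by intervention discards those variables' equations.
X_3 = X_2*X_1  [with X_2=5, X_1=4]  = 20
X_4 = max(X_3, X_1) - 3  [with X_3=20, X_1=4]  = 17
X_5 = 3X_4 + X_1 + 5  [with X_4=17, X_1=4]  = 60
X_7 = 2X_6 - X_5 + X_4  [with X_6=10, X_5=60, X_4=17]  = -23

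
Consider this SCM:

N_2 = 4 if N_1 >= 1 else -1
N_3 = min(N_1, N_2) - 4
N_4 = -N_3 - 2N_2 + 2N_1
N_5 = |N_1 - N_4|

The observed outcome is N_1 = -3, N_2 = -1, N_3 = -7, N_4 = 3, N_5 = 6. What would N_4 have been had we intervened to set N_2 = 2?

-3

Under do(N_2=2), the mechanism N_2 = 4 if N_1 >= 1 else -1 is discarded; N_2 is fixed at 2.
N_3 = min(N_1, N_2) - 4  [with N_1=-3, N_2=2]  = -7
N_4 = -N_3 - 2N_2 + 2N_1  [with N_3=-7, N_2=2, N_1=-3]  = -3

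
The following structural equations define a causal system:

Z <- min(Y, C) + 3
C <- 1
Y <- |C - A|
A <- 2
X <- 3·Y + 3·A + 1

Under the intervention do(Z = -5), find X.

The intervention breaks the incoming arrows to Z: Z <- min(Y, C) + 3 no longer applies, and Z = -5.
Since X is not a descendant of the intervened variable, it is unaffected.
Y = |C - A|  [with C=1, A=2]  = 1
X = 3·Y + 3·A + 1  [with Y=1, A=2]  = 10

10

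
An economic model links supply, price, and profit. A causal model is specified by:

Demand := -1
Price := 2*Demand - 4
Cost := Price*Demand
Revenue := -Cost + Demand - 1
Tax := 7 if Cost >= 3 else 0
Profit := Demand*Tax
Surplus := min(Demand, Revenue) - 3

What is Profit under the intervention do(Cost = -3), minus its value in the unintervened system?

7

The intervention breaks the incoming arrows to Cost: Cost := Price*Demand no longer applies, and Cost = -3.
Tax = 7 if Cost >= 3 else 0  [with Cost=-3]  = 0
Profit = Demand*Tax  [with Demand=-1, Tax=0]  = 0
Without intervention: Price = 2*Demand - 4  [with Demand=-1]  = -6; Cost = Price*Demand  [with Price=-6, Demand=-1]  = 6; Tax = 7 if Cost >= 3 else 0  [with Cost=6]  = 7; Profit = Demand*Tax  [with Demand=-1, Tax=7]  = -7.
Change = 0 − (-7) = 7.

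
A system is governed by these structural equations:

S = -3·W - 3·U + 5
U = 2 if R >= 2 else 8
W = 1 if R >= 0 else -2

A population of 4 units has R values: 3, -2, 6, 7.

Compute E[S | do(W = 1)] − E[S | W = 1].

-4.5

Every unit gets W=1 under the intervention. S values become -4, -22, -4, -4; E[S|do(W=1)] = -8.5.
Conditioning on W=1 selects the 3 unit(s) with R ∈ {3, 6, 7}. Their S values: -4, -4, -4. Mean = -4.
Difference = -8.5 − (-4) = -4.5.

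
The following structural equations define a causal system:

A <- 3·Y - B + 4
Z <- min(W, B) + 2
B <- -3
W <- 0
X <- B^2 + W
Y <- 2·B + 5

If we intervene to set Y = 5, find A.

do(Y=5) replaces the equation Y <- 2·B + 5 with the constant Y = 5.
A = 3·Y - B + 4  [with Y=5, B=-3]  = 22

22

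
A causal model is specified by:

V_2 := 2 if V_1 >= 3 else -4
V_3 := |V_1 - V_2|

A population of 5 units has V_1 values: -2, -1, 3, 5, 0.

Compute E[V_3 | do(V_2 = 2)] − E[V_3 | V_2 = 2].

0.6

Every unit gets V_2=2 under the intervention. V_3 values become 4, 3, 1, 3, 2; E[V_3|do(V_2=2)] = 2.6.
Conditioning on V_2=2 selects the 2 unit(s) with V_1 ∈ {3, 5}. Their V_3 values: 1, 3. Mean = 2.
Difference = 2.6 − 2 = 0.6.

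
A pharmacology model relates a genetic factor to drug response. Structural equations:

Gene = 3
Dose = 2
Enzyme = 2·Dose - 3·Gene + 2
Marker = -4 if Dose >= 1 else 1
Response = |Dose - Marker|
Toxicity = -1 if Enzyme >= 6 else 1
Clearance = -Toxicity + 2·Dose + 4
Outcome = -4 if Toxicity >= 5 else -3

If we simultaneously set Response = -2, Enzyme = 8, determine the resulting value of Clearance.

9

The joint intervention fixes Response = -2, Enzyme = 8, removing each variable's own equation.
Toxicity = -1 if Enzyme >= 6 else 1  [with Enzyme=8]  = -1
Clearance = -Toxicity + 2·Dose + 4  [with Toxicity=-1, Dose=2]  = 9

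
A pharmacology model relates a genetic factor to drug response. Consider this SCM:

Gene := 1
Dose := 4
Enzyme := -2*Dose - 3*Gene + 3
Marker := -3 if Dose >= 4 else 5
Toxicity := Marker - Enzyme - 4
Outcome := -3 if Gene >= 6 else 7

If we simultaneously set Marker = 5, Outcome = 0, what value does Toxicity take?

9

Setting Marker = 5, Outcome = 0 by intervention discards those variables' equations.
Enzyme = -2*Dose - 3*Gene + 3  [with Dose=4, Gene=1]  = -8
Toxicity = Marker - Enzyme - 4  [with Marker=5, Enzyme=-8]  = 9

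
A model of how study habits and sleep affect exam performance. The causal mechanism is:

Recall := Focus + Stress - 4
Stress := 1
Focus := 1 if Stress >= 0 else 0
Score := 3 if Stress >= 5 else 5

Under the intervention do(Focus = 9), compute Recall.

Under do(Focus=9), the mechanism Focus := 1 if Stress >= 0 else 0 is discarded; Focus is fixed at 9.
Recall = Focus + Stress - 4  [with Focus=9, Stress=1]  = 6

6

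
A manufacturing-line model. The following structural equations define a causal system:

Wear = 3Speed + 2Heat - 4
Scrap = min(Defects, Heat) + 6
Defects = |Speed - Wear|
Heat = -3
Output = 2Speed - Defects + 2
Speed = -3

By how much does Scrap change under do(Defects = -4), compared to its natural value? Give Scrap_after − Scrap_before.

-1

Intervening sets Defects = -4 and removes its equation (Defects = |Speed - Wear|).
Scrap = min(Defects, Heat) + 6  [with Defects=-4, Heat=-3]  = 2
Without intervention: Wear = 3Speed + 2Heat - 4  [with Speed=-3, Heat=-3]  = -19; Defects = |Speed - Wear|  [with Speed=-3, Wear=-19]  = 16; Scrap = min(Defects, Heat) + 6  [with Defects=16, Heat=-3]  = 3.
Change = 2 − 3 = -1.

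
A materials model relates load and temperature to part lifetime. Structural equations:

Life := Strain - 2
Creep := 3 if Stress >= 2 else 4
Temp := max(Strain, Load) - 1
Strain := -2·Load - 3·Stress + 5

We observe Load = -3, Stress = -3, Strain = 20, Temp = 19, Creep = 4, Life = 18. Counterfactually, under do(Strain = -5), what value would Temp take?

The intervention breaks the incoming arrows to Strain: Strain := -2·Load - 3·Stress + 5 no longer applies, and Strain = -5.
Temp = max(Strain, Load) - 1  [with Strain=-5, Load=-3]  = -4

-4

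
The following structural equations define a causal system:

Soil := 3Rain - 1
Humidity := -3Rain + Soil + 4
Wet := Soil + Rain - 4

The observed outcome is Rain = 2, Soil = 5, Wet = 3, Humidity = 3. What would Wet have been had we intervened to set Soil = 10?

8

The intervention breaks the incoming arrows to Soil: Soil := 3Rain - 1 no longer applies, and Soil = 10.
Wet = Soil + Rain - 4  [with Soil=10, Rain=2]  = 8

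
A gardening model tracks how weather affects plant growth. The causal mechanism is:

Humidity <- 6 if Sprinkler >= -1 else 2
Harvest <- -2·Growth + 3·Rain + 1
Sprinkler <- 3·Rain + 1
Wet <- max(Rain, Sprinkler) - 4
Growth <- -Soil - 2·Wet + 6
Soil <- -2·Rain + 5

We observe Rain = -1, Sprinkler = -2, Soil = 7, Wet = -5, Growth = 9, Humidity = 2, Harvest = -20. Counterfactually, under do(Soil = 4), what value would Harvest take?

The intervention breaks the incoming arrows to Soil: Soil <- -2·Rain + 5 no longer applies, and Soil = 4.
Sprinkler = 3·Rain + 1  [with Rain=-1]  = -2
Wet = max(Rain, Sprinkler) - 4  [with Rain=-1, Sprinkler=-2]  = -5
Growth = -Soil - 2·Wet + 6  [with Soil=4, Wet=-5]  = 12
Harvest = -2·Growth + 3·Rain + 1  [with Growth=12, Rain=-1]  = -26

-26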